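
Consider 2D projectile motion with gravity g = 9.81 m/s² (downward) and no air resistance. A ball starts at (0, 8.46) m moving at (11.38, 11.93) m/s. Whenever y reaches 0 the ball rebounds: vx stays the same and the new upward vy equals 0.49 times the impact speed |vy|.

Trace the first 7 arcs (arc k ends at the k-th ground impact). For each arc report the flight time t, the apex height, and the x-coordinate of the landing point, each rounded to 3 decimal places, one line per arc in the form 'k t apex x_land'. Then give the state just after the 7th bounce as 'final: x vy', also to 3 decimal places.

1 3.006 15.714 34.208
2 1.754 3.773 54.170
3 0.860 0.906 63.951
4 0.421 0.218 68.744
5 0.206 0.052 71.092
6 0.101 0.013 72.243
7 0.050 0.003 72.807
final: 72.807 0.119

Arc 1: start y=8.460, vy=11.930 → t=3.006, apex=15.714, x_land=34.208, impact vy=-17.559
  bounce: vy ← 0.49·17.559 = 8.604
Arc 2: start y=0.000, vy=8.604 → t=1.754, apex=3.773, x_land=54.170, impact vy=-8.604
  bounce: vy ← 0.49·8.604 = 4.216
Arc 3: start y=0.000, vy=4.216 → t=0.860, apex=0.906, x_land=63.951, impact vy=-4.216
  bounce: vy ← 0.49·4.216 = 2.066
Arc 4: start y=0.000, vy=2.066 → t=0.421, apex=0.218, x_land=68.744, impact vy=-2.066
  bounce: vy ← 0.49·2.066 = 1.012
Arc 5: start y=0.000, vy=1.012 → t=0.206, apex=0.052, x_land=71.092, impact vy=-1.012
  bounce: vy ← 0.49·1.012 = 0.496
Arc 6: start y=0.000, vy=0.496 → t=0.101, apex=0.013, x_land=72.243, impact vy=-0.496
  bounce: vy ← 0.49·0.496 = 0.243
Arc 7: start y=0.000, vy=0.243 → t=0.050, apex=0.003, x_land=72.807, impact vy=-0.243
  bounce: vy ← 0.49·0.243 = 0.119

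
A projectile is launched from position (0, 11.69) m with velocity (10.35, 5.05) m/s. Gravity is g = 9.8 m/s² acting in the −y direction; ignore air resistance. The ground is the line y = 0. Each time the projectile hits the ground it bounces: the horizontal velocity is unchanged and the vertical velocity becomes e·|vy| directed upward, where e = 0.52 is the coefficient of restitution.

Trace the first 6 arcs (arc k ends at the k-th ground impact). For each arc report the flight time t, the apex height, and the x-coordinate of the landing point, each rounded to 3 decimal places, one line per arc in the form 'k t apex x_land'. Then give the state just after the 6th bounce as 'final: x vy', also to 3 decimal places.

1 2.144 12.991 22.186
2 1.693 3.513 39.713
3 0.881 0.950 48.827
4 0.458 0.257 53.566
5 0.238 0.069 56.030
6 0.124 0.019 57.312
final: 57.312 0.315

Arc 1: start y=11.690, vy=5.050 → t=2.144, apex=12.991, x_land=22.186, impact vy=-15.957
  bounce: vy ← 0.52·15.957 = 8.298
Arc 2: start y=0.000, vy=8.298 → t=1.693, apex=3.513, x_land=39.713, impact vy=-8.298
  bounce: vy ← 0.52·8.298 = 4.315
Arc 3: start y=0.000, vy=4.315 → t=0.881, apex=0.950, x_land=48.827, impact vy=-4.315
  bounce: vy ← 0.52·4.315 = 2.244
Arc 4: start y=0.000, vy=2.244 → t=0.458, apex=0.257, x_land=53.566, impact vy=-2.244
  bounce: vy ← 0.52·2.244 = 1.167
Arc 5: start y=0.000, vy=1.167 → t=0.238, apex=0.069, x_land=56.030, impact vy=-1.167
  bounce: vy ← 0.52·1.167 = 0.607
Arc 6: start y=0.000, vy=0.607 → t=0.124, apex=0.019, x_land=57.312, impact vy=-0.607
  bounce: vy ← 0.52·0.607 = 0.315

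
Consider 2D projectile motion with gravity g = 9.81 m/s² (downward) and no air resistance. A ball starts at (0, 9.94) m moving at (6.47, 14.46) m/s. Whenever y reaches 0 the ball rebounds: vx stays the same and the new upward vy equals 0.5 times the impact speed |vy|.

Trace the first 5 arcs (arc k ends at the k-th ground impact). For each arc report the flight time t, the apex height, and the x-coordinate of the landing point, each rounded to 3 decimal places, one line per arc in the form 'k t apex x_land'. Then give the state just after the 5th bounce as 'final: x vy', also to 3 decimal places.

Arc 1: start y=9.940, vy=14.460 → t=3.523, apex=20.597, x_land=22.795, impact vy=-20.103
  bounce: vy ← 0.5·20.103 = 10.051
Arc 2: start y=0.000, vy=10.051 → t=2.049, apex=5.149, x_land=36.053, impact vy=-10.051
  bounce: vy ← 0.5·10.051 = 5.026
Arc 3: start y=0.000, vy=5.026 → t=1.025, apex=1.287, x_land=42.683, impact vy=-5.026
  bounce: vy ← 0.5·5.026 = 2.513
Arc 4: start y=0.000, vy=2.513 → t=0.512, apex=0.322, x_land=45.997, impact vy=-2.513
  bounce: vy ← 0.5·2.513 = 1.256
Arc 5: start y=0.000, vy=1.256 → t=0.256, apex=0.080, x_land=47.654, impact vy=-1.256
  bounce: vy ← 0.5·1.256 = 0.628

1 3.523 20.597 22.795
2 2.049 5.149 36.053
3 1.025 1.287 42.683
4 0.512 0.322 45.997
5 0.256 0.080 47.654
final: 47.654 0.628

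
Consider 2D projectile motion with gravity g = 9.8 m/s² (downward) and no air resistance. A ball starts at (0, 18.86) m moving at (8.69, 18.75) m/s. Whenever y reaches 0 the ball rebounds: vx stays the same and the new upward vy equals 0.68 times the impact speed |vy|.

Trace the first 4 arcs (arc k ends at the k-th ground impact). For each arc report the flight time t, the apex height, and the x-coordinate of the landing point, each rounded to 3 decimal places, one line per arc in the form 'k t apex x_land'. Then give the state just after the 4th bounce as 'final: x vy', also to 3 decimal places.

1 4.654 36.797 40.440
2 3.727 17.015 72.827
3 2.534 7.868 94.850
4 1.723 3.638 109.825
final: 109.825 5.742

Arc 1: start y=18.860, vy=18.750 → t=4.654, apex=36.797, x_land=40.440, impact vy=-26.856
  bounce: vy ← 0.68·26.856 = 18.262
Arc 2: start y=0.000, vy=18.262 → t=3.727, apex=17.015, x_land=72.827, impact vy=-18.262
  bounce: vy ← 0.68·18.262 = 12.418
Arc 3: start y=0.000, vy=12.418 → t=2.534, apex=7.868, x_land=94.850, impact vy=-12.418
  bounce: vy ← 0.68·12.418 = 8.444
Arc 4: start y=0.000, vy=8.444 → t=1.723, apex=3.638, x_land=109.825, impact vy=-8.444
  bounce: vy ← 0.68·8.444 = 5.742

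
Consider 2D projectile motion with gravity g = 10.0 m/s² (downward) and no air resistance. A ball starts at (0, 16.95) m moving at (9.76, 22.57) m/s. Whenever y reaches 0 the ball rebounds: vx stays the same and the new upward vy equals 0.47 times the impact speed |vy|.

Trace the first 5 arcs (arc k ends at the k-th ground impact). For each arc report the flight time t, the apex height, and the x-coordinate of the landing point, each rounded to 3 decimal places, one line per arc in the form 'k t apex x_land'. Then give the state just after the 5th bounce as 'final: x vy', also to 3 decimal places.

1 5.170 42.420 50.457
2 2.738 9.371 77.179
3 1.287 2.070 89.739
4 0.605 0.457 95.642
5 0.284 0.101 98.416
final: 98.416 0.668

Arc 1: start y=16.950, vy=22.570 → t=5.170, apex=42.420, x_land=50.457, impact vy=-29.127
  bounce: vy ← 0.47·29.127 = 13.690
Arc 2: start y=0.000, vy=13.690 → t=2.738, apex=9.371, x_land=77.179, impact vy=-13.690
  bounce: vy ← 0.47·13.690 = 6.434
Arc 3: start y=0.000, vy=6.434 → t=1.287, apex=2.070, x_land=89.739, impact vy=-6.434
  bounce: vy ← 0.47·6.434 = 3.024
Arc 4: start y=0.000, vy=3.024 → t=0.605, apex=0.457, x_land=95.642, impact vy=-3.024
  bounce: vy ← 0.47·3.024 = 1.421
Arc 5: start y=0.000, vy=1.421 → t=0.284, apex=0.101, x_land=98.416, impact vy=-1.421
  bounce: vy ← 0.47·1.421 = 0.668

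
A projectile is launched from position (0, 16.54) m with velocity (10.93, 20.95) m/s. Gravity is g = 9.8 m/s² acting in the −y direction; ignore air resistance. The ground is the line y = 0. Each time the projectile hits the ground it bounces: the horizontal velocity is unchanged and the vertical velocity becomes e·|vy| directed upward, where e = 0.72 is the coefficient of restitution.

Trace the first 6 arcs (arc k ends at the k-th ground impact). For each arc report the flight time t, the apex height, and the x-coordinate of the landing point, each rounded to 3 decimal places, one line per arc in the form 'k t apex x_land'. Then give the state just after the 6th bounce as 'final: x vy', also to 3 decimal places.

1 4.957 38.933 54.175
2 4.059 20.183 98.540
3 2.923 10.463 130.483
4 2.104 5.424 153.482
5 1.515 2.812 170.041
6 1.091 1.458 181.964
final: 181.964 3.848

Arc 1: start y=16.540, vy=20.950 → t=4.957, apex=38.933, x_land=54.175, impact vy=-27.624
  bounce: vy ← 0.72·27.624 = 19.889
Arc 2: start y=0.000, vy=19.889 → t=4.059, apex=20.183, x_land=98.540, impact vy=-19.889
  bounce: vy ← 0.72·19.889 = 14.320
Arc 3: start y=0.000, vy=14.320 → t=2.923, apex=10.463, x_land=130.483, impact vy=-14.320
  bounce: vy ← 0.72·14.320 = 10.311
Arc 4: start y=0.000, vy=10.311 → t=2.104, apex=5.424, x_land=153.482, impact vy=-10.311
  bounce: vy ← 0.72·10.311 = 7.424
Arc 5: start y=0.000, vy=7.424 → t=1.515, apex=2.812, x_land=170.041, impact vy=-7.424
  bounce: vy ← 0.72·7.424 = 5.345
Arc 6: start y=0.000, vy=5.345 → t=1.091, apex=1.458, x_land=181.964, impact vy=-5.345
  bounce: vy ← 0.72·5.345 = 3.848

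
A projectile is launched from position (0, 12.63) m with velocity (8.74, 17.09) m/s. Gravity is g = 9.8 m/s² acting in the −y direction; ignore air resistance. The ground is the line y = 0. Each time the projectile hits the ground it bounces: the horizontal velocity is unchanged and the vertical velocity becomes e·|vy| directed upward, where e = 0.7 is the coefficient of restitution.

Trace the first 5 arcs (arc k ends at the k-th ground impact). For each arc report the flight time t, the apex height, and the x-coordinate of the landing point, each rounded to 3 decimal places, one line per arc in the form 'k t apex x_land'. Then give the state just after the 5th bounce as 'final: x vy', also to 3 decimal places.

Arc 1: start y=12.630, vy=17.090 → t=4.114, apex=27.531, x_land=35.959, impact vy=-23.230
  bounce: vy ← 0.7·23.230 = 16.261
Arc 2: start y=0.000, vy=16.261 → t=3.319, apex=13.490, x_land=64.962, impact vy=-16.261
  bounce: vy ← 0.7·16.261 = 11.383
Arc 3: start y=0.000, vy=11.383 → t=2.323, apex=6.610, x_land=85.265, impact vy=-11.383
  bounce: vy ← 0.7·11.383 = 7.968
Arc 4: start y=0.000, vy=7.968 → t=1.626, apex=3.239, x_land=99.477, impact vy=-7.968
  bounce: vy ← 0.7·7.968 = 5.577
Arc 5: start y=0.000, vy=5.577 → t=1.138, apex=1.587, x_land=109.425, impact vy=-5.577
  bounce: vy ← 0.7·5.577 = 3.904

1 4.114 27.531 35.959
2 3.319 13.490 64.962
3 2.323 6.610 85.265
4 1.626 3.239 99.477
5 1.138 1.587 109.425
final: 109.425 3.904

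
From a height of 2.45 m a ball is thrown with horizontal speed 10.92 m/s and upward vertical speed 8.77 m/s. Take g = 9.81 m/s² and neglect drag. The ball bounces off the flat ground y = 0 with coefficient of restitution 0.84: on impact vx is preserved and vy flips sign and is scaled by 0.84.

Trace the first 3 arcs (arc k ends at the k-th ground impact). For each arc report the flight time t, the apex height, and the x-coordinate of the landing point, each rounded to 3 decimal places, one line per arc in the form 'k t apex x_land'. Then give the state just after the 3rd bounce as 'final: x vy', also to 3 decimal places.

Arc 1: start y=2.450, vy=8.770 → t=2.034, apex=6.370, x_land=22.207, impact vy=-11.180
  bounce: vy ← 0.84·11.180 = 9.391
Arc 2: start y=0.000, vy=9.391 → t=1.915, apex=4.495, x_land=43.114, impact vy=-9.391
  bounce: vy ← 0.84·9.391 = 7.888
Arc 3: start y=0.000, vy=7.888 → t=1.608, apex=3.172, x_land=60.675, impact vy=-7.888
  bounce: vy ← 0.84·7.888 = 6.626

1 2.034 6.370 22.207
2 1.915 4.495 43.114
3 1.608 3.172 60.675
final: 60.675 6.626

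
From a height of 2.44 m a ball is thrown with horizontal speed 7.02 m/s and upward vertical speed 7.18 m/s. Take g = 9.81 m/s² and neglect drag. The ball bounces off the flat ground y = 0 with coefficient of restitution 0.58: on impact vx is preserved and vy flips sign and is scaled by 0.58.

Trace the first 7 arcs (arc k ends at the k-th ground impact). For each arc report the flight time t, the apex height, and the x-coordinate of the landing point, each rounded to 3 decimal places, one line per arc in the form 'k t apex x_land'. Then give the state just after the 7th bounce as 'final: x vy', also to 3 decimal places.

Arc 1: start y=2.440, vy=7.180 → t=1.748, apex=5.068, x_land=12.273, impact vy=-9.971
  bounce: vy ← 0.58·9.971 = 5.783
Arc 2: start y=0.000, vy=5.783 → t=1.179, apex=1.705, x_land=20.550, impact vy=-5.783
  bounce: vy ← 0.58·5.783 = 3.354
Arc 3: start y=0.000, vy=3.354 → t=0.684, apex=0.573, x_land=25.351, impact vy=-3.354
  bounce: vy ← 0.58·3.354 = 1.946
Arc 4: start y=0.000, vy=1.946 → t=0.397, apex=0.193, x_land=28.135, impact vy=-1.946
  bounce: vy ← 0.58·1.946 = 1.128
Arc 5: start y=0.000, vy=1.128 → t=0.230, apex=0.065, x_land=29.750, impact vy=-1.128
  bounce: vy ← 0.58·1.128 = 0.654
Arc 6: start y=0.000, vy=0.654 → t=0.133, apex=0.022, x_land=30.687, impact vy=-0.654
  bounce: vy ← 0.58·0.654 = 0.380
Arc 7: start y=0.000, vy=0.380 → t=0.077, apex=0.007, x_land=31.230, impact vy=-0.380
  bounce: vy ← 0.58·0.380 = 0.220

1 1.748 5.068 12.273
2 1.179 1.705 20.550
3 0.684 0.573 25.351
4 0.397 0.193 28.135
5 0.230 0.065 29.750
6 0.133 0.022 30.687
7 0.077 0.007 31.230
final: 31.230 0.220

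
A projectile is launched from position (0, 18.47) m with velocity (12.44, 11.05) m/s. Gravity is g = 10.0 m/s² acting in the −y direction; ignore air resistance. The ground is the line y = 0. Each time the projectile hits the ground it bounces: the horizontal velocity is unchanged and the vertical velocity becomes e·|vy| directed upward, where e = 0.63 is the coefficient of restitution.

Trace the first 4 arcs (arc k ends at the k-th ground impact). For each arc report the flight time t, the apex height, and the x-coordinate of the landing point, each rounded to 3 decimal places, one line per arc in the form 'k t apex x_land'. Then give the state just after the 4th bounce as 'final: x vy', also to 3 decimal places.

1 3.322 24.575 41.326
2 2.793 9.754 76.075
3 1.760 3.871 97.968
4 1.109 1.537 111.760
final: 111.760 3.492

Arc 1: start y=18.470, vy=11.050 → t=3.322, apex=24.575, x_land=41.326, impact vy=-22.170
  bounce: vy ← 0.63·22.170 = 13.967
Arc 2: start y=0.000, vy=13.967 → t=2.793, apex=9.754, x_land=76.075, impact vy=-13.967
  bounce: vy ← 0.63·13.967 = 8.799
Arc 3: start y=0.000, vy=8.799 → t=1.760, apex=3.871, x_land=97.968, impact vy=-8.799
  bounce: vy ← 0.63·8.799 = 5.544
Arc 4: start y=0.000, vy=5.544 → t=1.109, apex=1.537, x_land=111.760, impact vy=-5.544
  bounce: vy ← 0.63·5.544 = 3.492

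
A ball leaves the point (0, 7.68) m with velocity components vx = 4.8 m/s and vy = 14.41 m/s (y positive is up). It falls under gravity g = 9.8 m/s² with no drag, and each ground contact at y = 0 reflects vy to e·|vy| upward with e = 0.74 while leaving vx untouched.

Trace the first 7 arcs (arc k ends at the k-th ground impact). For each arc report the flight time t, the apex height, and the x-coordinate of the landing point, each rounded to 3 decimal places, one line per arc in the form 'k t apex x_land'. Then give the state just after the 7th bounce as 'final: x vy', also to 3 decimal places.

Arc 1: start y=7.680, vy=14.410 → t=3.402, apex=18.274, x_land=16.328, impact vy=-18.926
  bounce: vy ← 0.74·18.926 = 14.005
Arc 2: start y=0.000, vy=14.005 → t=2.858, apex=10.007, x_land=30.047, impact vy=-14.005
  bounce: vy ← 0.74·14.005 = 10.364
Arc 3: start y=0.000, vy=10.364 → t=2.115, apex=5.480, x_land=40.199, impact vy=-10.364
  bounce: vy ← 0.74·10.364 = 7.669
Arc 4: start y=0.000, vy=7.669 → t=1.565, apex=3.001, x_land=47.711, impact vy=-7.669
  bounce: vy ← 0.74·7.669 = 5.675
Arc 5: start y=0.000, vy=5.675 → t=1.158, apex=1.643, x_land=53.271, impact vy=-5.675
  bounce: vy ← 0.74·5.675 = 4.200
Arc 6: start y=0.000, vy=4.200 → t=0.857, apex=0.900, x_land=57.385, impact vy=-4.200
  bounce: vy ← 0.74·4.200 = 3.108
Arc 7: start y=0.000, vy=3.108 → t=0.634, apex=0.493, x_land=60.429, impact vy=-3.108
  bounce: vy ← 0.74·3.108 = 2.300

1 3.402 18.274 16.328
2 2.858 10.007 30.047
3 2.115 5.480 40.199
4 1.565 3.001 47.711
5 1.158 1.643 53.271
6 0.857 0.900 57.385
7 0.634 0.493 60.429
final: 60.429 2.300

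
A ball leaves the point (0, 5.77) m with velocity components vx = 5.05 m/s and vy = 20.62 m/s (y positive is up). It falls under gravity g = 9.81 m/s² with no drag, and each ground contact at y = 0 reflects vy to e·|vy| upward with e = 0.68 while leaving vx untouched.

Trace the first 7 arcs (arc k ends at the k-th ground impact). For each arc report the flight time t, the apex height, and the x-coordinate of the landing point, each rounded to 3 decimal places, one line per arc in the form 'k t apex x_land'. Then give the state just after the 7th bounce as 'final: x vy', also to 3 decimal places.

1 4.467 27.441 22.559
2 3.217 12.689 38.804
3 2.187 5.867 49.850
4 1.487 2.713 57.362
5 1.011 1.255 62.470
6 0.688 0.580 65.943
7 0.468 0.268 68.305
final: 68.305 1.560

Arc 1: start y=5.770, vy=20.620 → t=4.467, apex=27.441, x_land=22.559, impact vy=-23.203
  bounce: vy ← 0.68·23.203 = 15.778
Arc 2: start y=0.000, vy=15.778 → t=3.217, apex=12.689, x_land=38.804, impact vy=-15.778
  bounce: vy ← 0.68·15.778 = 10.729
Arc 3: start y=0.000, vy=10.729 → t=2.187, apex=5.867, x_land=49.850, impact vy=-10.729
  bounce: vy ← 0.68·10.729 = 7.296
Arc 4: start y=0.000, vy=7.296 → t=1.487, apex=2.713, x_land=57.362, impact vy=-7.296
  bounce: vy ← 0.68·7.296 = 4.961
Arc 5: start y=0.000, vy=4.961 → t=1.011, apex=1.255, x_land=62.470, impact vy=-4.961
  bounce: vy ← 0.68·4.961 = 3.374
Arc 6: start y=0.000, vy=3.374 → t=0.688, apex=0.580, x_land=65.943, impact vy=-3.374
  bounce: vy ← 0.68·3.374 = 2.294
Arc 7: start y=0.000, vy=2.294 → t=0.468, apex=0.268, x_land=68.305, impact vy=-2.294
  bounce: vy ← 0.68·2.294 = 1.560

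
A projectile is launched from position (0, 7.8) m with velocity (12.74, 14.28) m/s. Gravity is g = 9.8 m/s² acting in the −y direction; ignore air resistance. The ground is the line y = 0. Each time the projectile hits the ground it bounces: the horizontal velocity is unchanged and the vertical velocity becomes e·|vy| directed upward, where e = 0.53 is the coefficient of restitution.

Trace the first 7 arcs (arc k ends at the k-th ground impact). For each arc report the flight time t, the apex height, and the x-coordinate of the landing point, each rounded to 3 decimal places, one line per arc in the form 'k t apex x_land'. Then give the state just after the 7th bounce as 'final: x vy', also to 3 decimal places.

Arc 1: start y=7.800, vy=14.280 → t=3.385, apex=18.204, x_land=43.120, impact vy=-18.889
  bounce: vy ← 0.53·18.889 = 10.011
Arc 2: start y=0.000, vy=10.011 → t=2.043, apex=5.114, x_land=69.149, impact vy=-10.011
  bounce: vy ← 0.53·10.011 = 5.306
Arc 3: start y=0.000, vy=5.306 → t=1.083, apex=1.436, x_land=82.945, impact vy=-5.306
  bounce: vy ← 0.53·5.306 = 2.812
Arc 4: start y=0.000, vy=2.812 → t=0.574, apex=0.403, x_land=90.256, impact vy=-2.812
  bounce: vy ← 0.53·2.812 = 1.490
Arc 5: start y=0.000, vy=1.490 → t=0.304, apex=0.113, x_land=94.131, impact vy=-1.490
  bounce: vy ← 0.53·1.490 = 0.790
Arc 6: start y=0.000, vy=0.790 → t=0.161, apex=0.032, x_land=96.185, impact vy=-0.790
  bounce: vy ← 0.53·0.790 = 0.419
Arc 7: start y=0.000, vy=0.419 → t=0.085, apex=0.009, x_land=97.274, impact vy=-0.419
  bounce: vy ← 0.53·0.419 = 0.222

1 3.385 18.204 43.120
2 2.043 5.114 69.149
3 1.083 1.436 82.945
4 0.574 0.403 90.256
5 0.304 0.113 94.131
6 0.161 0.032 96.185
7 0.085 0.009 97.274
final: 97.274 0.222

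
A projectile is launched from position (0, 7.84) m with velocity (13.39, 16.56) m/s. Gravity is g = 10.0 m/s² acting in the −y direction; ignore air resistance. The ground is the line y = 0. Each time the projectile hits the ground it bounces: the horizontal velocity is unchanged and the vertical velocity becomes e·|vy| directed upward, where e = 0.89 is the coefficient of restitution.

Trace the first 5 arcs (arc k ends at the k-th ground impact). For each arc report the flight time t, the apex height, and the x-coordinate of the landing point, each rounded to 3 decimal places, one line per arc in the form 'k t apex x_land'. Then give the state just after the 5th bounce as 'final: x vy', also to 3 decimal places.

1 3.732 21.552 49.973
2 3.696 17.071 99.456
3 3.289 13.522 143.496
4 2.927 10.711 182.692
5 2.605 8.484 217.576
final: 217.576 11.593

Arc 1: start y=7.840, vy=16.560 → t=3.732, apex=21.552, x_land=49.973, impact vy=-20.761
  bounce: vy ← 0.89·20.761 = 18.478
Arc 2: start y=0.000, vy=18.478 → t=3.696, apex=17.071, x_land=99.456, impact vy=-18.478
  bounce: vy ← 0.89·18.478 = 16.445
Arc 3: start y=0.000, vy=16.445 → t=3.289, apex=13.522, x_land=143.496, impact vy=-16.445
  bounce: vy ← 0.89·16.445 = 14.636
Arc 4: start y=0.000, vy=14.636 → t=2.927, apex=10.711, x_land=182.692, impact vy=-14.636
  bounce: vy ← 0.89·14.636 = 13.026
Arc 5: start y=0.000, vy=13.026 → t=2.605, apex=8.484, x_land=217.576, impact vy=-13.026
  bounce: vy ← 0.89·13.026 = 11.593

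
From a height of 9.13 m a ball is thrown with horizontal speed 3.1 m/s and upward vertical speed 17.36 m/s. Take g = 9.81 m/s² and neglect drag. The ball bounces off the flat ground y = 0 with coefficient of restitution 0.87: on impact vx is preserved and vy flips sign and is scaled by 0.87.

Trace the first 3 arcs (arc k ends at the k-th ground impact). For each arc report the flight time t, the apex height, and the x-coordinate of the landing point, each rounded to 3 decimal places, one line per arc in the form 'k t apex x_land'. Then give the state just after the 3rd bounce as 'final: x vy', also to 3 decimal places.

Arc 1: start y=9.130, vy=17.360 → t=4.004, apex=24.490, x_land=12.413, impact vy=-21.920
  bounce: vy ← 0.87·21.920 = 19.071
Arc 2: start y=0.000, vy=19.071 → t=3.888, apex=18.537, x_land=24.466, impact vy=-19.071
  bounce: vy ← 0.87·19.071 = 16.591
Arc 3: start y=0.000, vy=16.591 → t=3.383, apex=14.030, x_land=34.952, impact vy=-16.591
  bounce: vy ← 0.87·16.591 = 14.435

1 4.004 24.490 12.413
2 3.888 18.537 24.466
3 3.383 14.030 34.952
final: 34.952 14.435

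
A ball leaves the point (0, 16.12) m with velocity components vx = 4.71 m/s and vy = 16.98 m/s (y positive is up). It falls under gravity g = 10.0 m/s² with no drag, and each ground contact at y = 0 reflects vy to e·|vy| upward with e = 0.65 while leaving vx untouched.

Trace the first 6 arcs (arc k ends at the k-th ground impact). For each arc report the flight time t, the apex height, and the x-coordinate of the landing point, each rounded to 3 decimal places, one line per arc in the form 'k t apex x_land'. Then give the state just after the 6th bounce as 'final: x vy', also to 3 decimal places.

Arc 1: start y=16.120, vy=16.980 → t=4.169, apex=30.536, x_land=19.637, impact vy=-24.713
  bounce: vy ← 0.65·24.713 = 16.063
Arc 2: start y=0.000, vy=16.063 → t=3.213, apex=12.901, x_land=34.769, impact vy=-16.063
  bounce: vy ← 0.65·16.063 = 10.441
Arc 3: start y=0.000, vy=10.441 → t=2.088, apex=5.451, x_land=44.604, impact vy=-10.441
  bounce: vy ← 0.65·10.441 = 6.787
Arc 4: start y=0.000, vy=6.787 → t=1.357, apex=2.303, x_land=50.998, impact vy=-6.787
  bounce: vy ← 0.65·6.787 = 4.411
Arc 5: start y=0.000, vy=4.411 → t=0.882, apex=0.973, x_land=55.153, impact vy=-4.411
  bounce: vy ← 0.65·4.411 = 2.867
Arc 6: start y=0.000, vy=2.867 → t=0.573, apex=0.411, x_land=57.854, impact vy=-2.867
  bounce: vy ← 0.65·2.867 = 1.864

1 4.169 30.536 19.637
2 3.213 12.901 34.769
3 2.088 5.451 44.604
4 1.357 2.303 50.998
5 0.882 0.973 55.153
6 0.573 0.411 57.854
final: 57.854 1.864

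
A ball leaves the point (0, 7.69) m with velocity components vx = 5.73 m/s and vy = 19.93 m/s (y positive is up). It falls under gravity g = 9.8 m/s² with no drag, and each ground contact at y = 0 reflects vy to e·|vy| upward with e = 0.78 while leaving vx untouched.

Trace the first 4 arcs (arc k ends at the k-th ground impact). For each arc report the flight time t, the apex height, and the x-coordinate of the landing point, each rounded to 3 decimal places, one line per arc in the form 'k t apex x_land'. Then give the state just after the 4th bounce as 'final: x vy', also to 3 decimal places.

1 4.422 27.956 25.339
2 3.726 17.008 46.690
3 2.906 10.348 63.344
4 2.267 6.296 76.334
final: 76.334 8.664

Arc 1: start y=7.690, vy=19.930 → t=4.422, apex=27.956, x_land=25.339, impact vy=-23.408
  bounce: vy ← 0.78·23.408 = 18.258
Arc 2: start y=0.000, vy=18.258 → t=3.726, apex=17.008, x_land=46.690, impact vy=-18.258
  bounce: vy ← 0.78·18.258 = 14.241
Arc 3: start y=0.000, vy=14.241 → t=2.906, apex=10.348, x_land=63.344, impact vy=-14.241
  bounce: vy ← 0.78·14.241 = 11.108
Arc 4: start y=0.000, vy=11.108 → t=2.267, apex=6.296, x_land=76.334, impact vy=-11.108
  bounce: vy ← 0.78·11.108 = 8.664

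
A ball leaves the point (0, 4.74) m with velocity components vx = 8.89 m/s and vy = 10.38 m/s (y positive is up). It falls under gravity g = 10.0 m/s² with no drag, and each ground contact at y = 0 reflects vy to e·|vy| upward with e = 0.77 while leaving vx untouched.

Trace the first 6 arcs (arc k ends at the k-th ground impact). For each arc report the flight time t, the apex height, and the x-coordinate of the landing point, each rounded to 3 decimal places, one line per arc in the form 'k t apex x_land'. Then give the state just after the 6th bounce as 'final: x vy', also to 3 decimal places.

Arc 1: start y=4.740, vy=10.380 → t=2.461, apex=10.127, x_land=21.880, impact vy=-14.232
  bounce: vy ← 0.77·14.232 = 10.958
Arc 2: start y=0.000, vy=10.958 → t=2.192, apex=6.004, x_land=41.364, impact vy=-10.958
  bounce: vy ← 0.77·10.958 = 8.438
Arc 3: start y=0.000, vy=8.438 → t=1.688, apex=3.560, x_land=56.367, impact vy=-8.438
  bounce: vy ← 0.77·8.438 = 6.497
Arc 4: start y=0.000, vy=6.497 → t=1.299, apex=2.111, x_land=67.919, impact vy=-6.497
  bounce: vy ← 0.77·6.497 = 5.003
Arc 5: start y=0.000, vy=5.003 → t=1.001, apex=1.251, x_land=76.814, impact vy=-5.003
  bounce: vy ← 0.77·5.003 = 3.852
Arc 6: start y=0.000, vy=3.852 → t=0.770, apex=0.742, x_land=83.664, impact vy=-3.852
  bounce: vy ← 0.77·3.852 = 2.966

1 2.461 10.127 21.880
2 2.192 6.004 41.364
3 1.688 3.560 56.367
4 1.299 2.111 67.919
5 1.001 1.251 76.814
6 0.770 0.742 83.664
final: 83.664 2.966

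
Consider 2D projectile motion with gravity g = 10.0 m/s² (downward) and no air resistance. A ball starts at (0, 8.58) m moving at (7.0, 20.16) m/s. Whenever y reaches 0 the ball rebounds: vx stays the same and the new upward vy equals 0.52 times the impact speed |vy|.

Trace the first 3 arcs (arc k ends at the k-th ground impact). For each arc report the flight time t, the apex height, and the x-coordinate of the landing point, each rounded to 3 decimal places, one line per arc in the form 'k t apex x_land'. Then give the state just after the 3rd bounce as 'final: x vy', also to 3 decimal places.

1 4.420 28.901 30.942
2 2.500 7.815 48.444
3 1.300 2.113 57.546
final: 57.546 3.381

Arc 1: start y=8.580, vy=20.160 → t=4.420, apex=28.901, x_land=30.942, impact vy=-24.042
  bounce: vy ← 0.52·24.042 = 12.502
Arc 2: start y=0.000, vy=12.502 → t=2.500, apex=7.815, x_land=48.444, impact vy=-12.502
  bounce: vy ← 0.52·12.502 = 6.501
Arc 3: start y=0.000, vy=6.501 → t=1.300, apex=2.113, x_land=57.546, impact vy=-6.501
  bounce: vy ← 0.52·6.501 = 3.381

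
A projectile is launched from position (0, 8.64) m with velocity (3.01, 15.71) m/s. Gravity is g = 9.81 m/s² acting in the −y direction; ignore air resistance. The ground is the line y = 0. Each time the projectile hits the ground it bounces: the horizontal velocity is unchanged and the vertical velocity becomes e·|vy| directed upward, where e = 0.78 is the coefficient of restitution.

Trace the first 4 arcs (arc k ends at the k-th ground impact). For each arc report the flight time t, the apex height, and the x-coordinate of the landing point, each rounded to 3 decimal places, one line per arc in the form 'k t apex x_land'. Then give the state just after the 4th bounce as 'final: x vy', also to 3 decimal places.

Arc 1: start y=8.640, vy=15.710 → t=3.681, apex=21.219, x_land=11.081, impact vy=-20.404
  bounce: vy ← 0.78·20.404 = 15.915
Arc 2: start y=0.000, vy=15.915 → t=3.245, apex=12.910, x_land=20.847, impact vy=-15.915
  bounce: vy ← 0.78·15.915 = 12.414
Arc 3: start y=0.000, vy=12.414 → t=2.531, apex=7.854, x_land=28.465, impact vy=-12.414
  bounce: vy ← 0.78·12.414 = 9.683
Arc 4: start y=0.000, vy=9.683 → t=1.974, apex=4.779, x_land=34.407, impact vy=-9.683
  bounce: vy ← 0.78·9.683 = 7.553

1 3.681 21.219 11.081
2 3.245 12.910 20.847
3 2.531 7.854 28.465
4 1.974 4.779 34.407
final: 34.407 7.553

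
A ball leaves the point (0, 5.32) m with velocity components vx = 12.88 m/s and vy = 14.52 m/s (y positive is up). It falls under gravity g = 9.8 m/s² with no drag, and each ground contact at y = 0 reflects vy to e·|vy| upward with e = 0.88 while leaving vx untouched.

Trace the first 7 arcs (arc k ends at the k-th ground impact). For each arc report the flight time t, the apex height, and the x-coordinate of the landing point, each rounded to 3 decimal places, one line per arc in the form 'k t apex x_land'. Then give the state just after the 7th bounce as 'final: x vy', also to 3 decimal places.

Arc 1: start y=5.320, vy=14.520 → t=3.293, apex=16.077, x_land=42.413, impact vy=-17.751
  bounce: vy ← 0.88·17.751 = 15.621
Arc 2: start y=0.000, vy=15.621 → t=3.188, apex=12.450, x_land=83.474, impact vy=-15.621
  bounce: vy ← 0.88·15.621 = 13.746
Arc 3: start y=0.000, vy=13.746 → t=2.805, apex=9.641, x_land=119.608, impact vy=-13.746
  bounce: vy ← 0.88·13.746 = 12.097
Arc 4: start y=0.000, vy=12.097 → t=2.469, apex=7.466, x_land=151.405, impact vy=-12.097
  bounce: vy ← 0.88·12.097 = 10.645
Arc 5: start y=0.000, vy=10.645 → t=2.173, apex=5.782, x_land=179.387, impact vy=-10.645
  bounce: vy ← 0.88·10.645 = 9.368
Arc 6: start y=0.000, vy=9.368 → t=1.912, apex=4.477, x_land=204.011, impact vy=-9.368
  bounce: vy ← 0.88·9.368 = 8.244
Arc 7: start y=0.000, vy=8.244 → t=1.682, apex=3.467, x_land=225.680, impact vy=-8.244
  bounce: vy ← 0.88·8.244 = 7.254

1 3.293 16.077 42.413
2 3.188 12.450 83.474
3 2.805 9.641 119.608
4 2.469 7.466 151.405
5 2.173 5.782 179.387
6 1.912 4.477 204.011
7 1.682 3.467 225.680
final: 225.680 7.254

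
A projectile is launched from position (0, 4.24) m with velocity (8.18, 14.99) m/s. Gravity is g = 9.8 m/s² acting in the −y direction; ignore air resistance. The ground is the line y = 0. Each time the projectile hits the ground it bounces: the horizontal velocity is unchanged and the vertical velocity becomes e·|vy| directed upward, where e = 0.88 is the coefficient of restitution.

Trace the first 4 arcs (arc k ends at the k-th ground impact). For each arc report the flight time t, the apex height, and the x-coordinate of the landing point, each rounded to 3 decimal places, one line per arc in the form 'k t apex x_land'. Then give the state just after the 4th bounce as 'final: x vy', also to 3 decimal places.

1 3.320 15.704 27.156
2 3.151 12.161 52.930
3 2.773 9.418 75.611
4 2.440 7.293 95.570
final: 95.570 10.521

Arc 1: start y=4.240, vy=14.990 → t=3.320, apex=15.704, x_land=27.156, impact vy=-17.544
  bounce: vy ← 0.88·17.544 = 15.439
Arc 2: start y=0.000, vy=15.439 → t=3.151, apex=12.161, x_land=52.930, impact vy=-15.439
  bounce: vy ← 0.88·15.439 = 13.586
Arc 3: start y=0.000, vy=13.586 → t=2.773, apex=9.418, x_land=75.611, impact vy=-13.586
  bounce: vy ← 0.88·13.586 = 11.956
Arc 4: start y=0.000, vy=11.956 → t=2.440, apex=7.293, x_land=95.570, impact vy=-11.956
  bounce: vy ← 0.88·11.956 = 10.521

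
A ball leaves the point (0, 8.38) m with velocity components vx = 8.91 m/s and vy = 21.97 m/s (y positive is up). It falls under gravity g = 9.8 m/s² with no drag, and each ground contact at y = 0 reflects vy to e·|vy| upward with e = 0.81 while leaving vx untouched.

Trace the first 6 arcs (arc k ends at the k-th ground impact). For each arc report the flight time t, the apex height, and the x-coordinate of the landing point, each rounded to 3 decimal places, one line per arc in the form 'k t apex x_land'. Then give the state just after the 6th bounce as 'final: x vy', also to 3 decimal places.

Arc 1: start y=8.380, vy=21.970 → t=4.837, apex=33.007, x_land=43.100, impact vy=-25.435
  bounce: vy ← 0.81·25.435 = 20.602
Arc 2: start y=0.000, vy=20.602 → t=4.205, apex=21.656, x_land=80.562, impact vy=-20.602
  bounce: vy ← 0.81·20.602 = 16.688
Arc 3: start y=0.000, vy=16.688 → t=3.406, apex=14.208, x_land=110.907, impact vy=-16.688
  bounce: vy ← 0.81·16.688 = 13.517
Arc 4: start y=0.000, vy=13.517 → t=2.759, apex=9.322, x_land=135.486, impact vy=-13.517
  bounce: vy ← 0.81·13.517 = 10.949
Arc 5: start y=0.000, vy=10.949 → t=2.234, apex=6.116, x_land=155.395, impact vy=-10.949
  bounce: vy ← 0.81·10.949 = 8.869
Arc 6: start y=0.000, vy=8.869 → t=1.810, apex=4.013, x_land=171.521, impact vy=-8.869
  bounce: vy ← 0.81·8.869 = 7.184

1 4.837 33.007 43.100
2 4.205 21.656 80.562
3 3.406 14.208 110.907
4 2.759 9.322 135.486
5 2.234 6.116 155.395
6 1.810 4.013 171.521
final: 171.521 7.184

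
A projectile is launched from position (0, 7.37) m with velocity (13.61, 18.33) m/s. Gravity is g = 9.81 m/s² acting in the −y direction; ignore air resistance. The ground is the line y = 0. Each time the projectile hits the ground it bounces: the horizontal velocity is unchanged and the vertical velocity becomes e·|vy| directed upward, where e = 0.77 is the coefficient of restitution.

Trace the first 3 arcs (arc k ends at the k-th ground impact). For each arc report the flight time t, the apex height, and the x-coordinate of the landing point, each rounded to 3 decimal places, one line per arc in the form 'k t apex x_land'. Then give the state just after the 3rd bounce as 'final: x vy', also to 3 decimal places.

Arc 1: start y=7.370, vy=18.330 → t=4.103, apex=24.495, x_land=55.844, impact vy=-21.922
  bounce: vy ← 0.77·21.922 = 16.880
Arc 2: start y=0.000, vy=16.880 → t=3.441, apex=14.523, x_land=102.682, impact vy=-16.880
  bounce: vy ← 0.77·16.880 = 12.998
Arc 3: start y=0.000, vy=12.998 → t=2.650, apex=8.611, x_land=138.747, impact vy=-12.998
  bounce: vy ← 0.77·12.998 = 10.008

1 4.103 24.495 55.844
2 3.441 14.523 102.682
3 2.650 8.611 138.747
final: 138.747 10.008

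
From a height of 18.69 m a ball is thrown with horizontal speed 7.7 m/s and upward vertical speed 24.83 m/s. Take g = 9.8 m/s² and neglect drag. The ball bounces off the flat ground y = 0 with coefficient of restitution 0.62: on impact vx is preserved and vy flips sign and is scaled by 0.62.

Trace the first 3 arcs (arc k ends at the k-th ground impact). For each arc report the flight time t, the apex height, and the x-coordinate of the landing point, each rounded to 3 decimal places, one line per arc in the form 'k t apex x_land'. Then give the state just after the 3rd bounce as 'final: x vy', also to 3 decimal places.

1 5.733 50.146 44.142
2 3.967 19.276 74.686
3 2.459 7.410 93.624
final: 93.624 7.472

Arc 1: start y=18.690, vy=24.830 → t=5.733, apex=50.146, x_land=44.142, impact vy=-31.350
  bounce: vy ← 0.62·31.350 = 19.437
Arc 2: start y=0.000, vy=19.437 → t=3.967, apex=19.276, x_land=74.686, impact vy=-19.437
  bounce: vy ← 0.62·19.437 = 12.051
Arc 3: start y=0.000, vy=12.051 → t=2.459, apex=7.410, x_land=93.624, impact vy=-12.051
  bounce: vy ← 0.62·12.051 = 7.472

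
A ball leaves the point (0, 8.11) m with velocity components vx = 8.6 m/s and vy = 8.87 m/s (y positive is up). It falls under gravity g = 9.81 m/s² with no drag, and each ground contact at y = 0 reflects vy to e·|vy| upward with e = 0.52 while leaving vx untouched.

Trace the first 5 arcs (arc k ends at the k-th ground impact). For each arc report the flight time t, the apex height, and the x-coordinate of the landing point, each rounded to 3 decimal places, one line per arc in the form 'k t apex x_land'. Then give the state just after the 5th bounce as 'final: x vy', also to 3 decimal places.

1 2.476 12.120 21.295
2 1.635 3.277 35.354
3 0.850 0.886 42.665
4 0.442 0.240 46.466
5 0.230 0.065 48.443
final: 48.443 0.586

Arc 1: start y=8.110, vy=8.870 → t=2.476, apex=12.120, x_land=21.295, impact vy=-15.421
  bounce: vy ← 0.52·15.421 = 8.019
Arc 2: start y=0.000, vy=8.019 → t=1.635, apex=3.277, x_land=35.354, impact vy=-8.019
  bounce: vy ← 0.52·8.019 = 4.170
Arc 3: start y=0.000, vy=4.170 → t=0.850, apex=0.886, x_land=42.665, impact vy=-4.170
  bounce: vy ← 0.52·4.170 = 2.168
Arc 4: start y=0.000, vy=2.168 → t=0.442, apex=0.240, x_land=46.466, impact vy=-2.168
  bounce: vy ← 0.52·2.168 = 1.127
Arc 5: start y=0.000, vy=1.127 → t=0.230, apex=0.065, x_land=48.443, impact vy=-1.127
  bounce: vy ← 0.52·1.127 = 0.586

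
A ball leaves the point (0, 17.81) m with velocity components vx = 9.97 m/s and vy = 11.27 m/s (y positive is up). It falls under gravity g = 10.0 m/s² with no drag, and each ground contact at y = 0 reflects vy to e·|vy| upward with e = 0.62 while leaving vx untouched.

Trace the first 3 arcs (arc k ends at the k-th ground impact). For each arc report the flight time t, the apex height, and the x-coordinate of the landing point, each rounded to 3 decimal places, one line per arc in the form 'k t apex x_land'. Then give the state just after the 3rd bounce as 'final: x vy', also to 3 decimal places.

Arc 1: start y=17.810, vy=11.270 → t=3.325, apex=24.161, x_land=33.152, impact vy=-21.982
  bounce: vy ← 0.62·21.982 = 13.629
Arc 2: start y=0.000, vy=13.629 → t=2.726, apex=9.287, x_land=60.328, impact vy=-13.629
  bounce: vy ← 0.62·13.629 = 8.450
Arc 3: start y=0.000, vy=8.450 → t=1.690, apex=3.570, x_land=77.178, impact vy=-8.450
  bounce: vy ← 0.62·8.450 = 5.239

1 3.325 24.161 33.152
2 2.726 9.287 60.328
3 1.690 3.570 77.178
final: 77.178 5.239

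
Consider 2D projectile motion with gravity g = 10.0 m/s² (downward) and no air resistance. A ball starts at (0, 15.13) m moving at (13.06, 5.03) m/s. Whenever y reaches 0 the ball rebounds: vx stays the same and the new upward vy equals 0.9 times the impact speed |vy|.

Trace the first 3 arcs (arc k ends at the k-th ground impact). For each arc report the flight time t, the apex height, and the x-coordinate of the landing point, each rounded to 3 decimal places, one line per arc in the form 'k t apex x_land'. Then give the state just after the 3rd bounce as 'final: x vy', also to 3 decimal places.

Arc 1: start y=15.130, vy=5.030 → t=2.314, apex=16.395, x_land=30.218, impact vy=-18.108
  bounce: vy ← 0.9·18.108 = 16.297
Arc 2: start y=0.000, vy=16.297 → t=3.259, apex=13.280, x_land=72.787, impact vy=-16.297
  bounce: vy ← 0.9·16.297 = 14.668
Arc 3: start y=0.000, vy=14.668 → t=2.934, apex=10.757, x_land=111.098, impact vy=-14.668
  bounce: vy ← 0.9·14.668 = 13.201

1 2.314 16.395 30.218
2 3.259 13.280 72.787
3 2.934 10.757 111.098
final: 111.098 13.201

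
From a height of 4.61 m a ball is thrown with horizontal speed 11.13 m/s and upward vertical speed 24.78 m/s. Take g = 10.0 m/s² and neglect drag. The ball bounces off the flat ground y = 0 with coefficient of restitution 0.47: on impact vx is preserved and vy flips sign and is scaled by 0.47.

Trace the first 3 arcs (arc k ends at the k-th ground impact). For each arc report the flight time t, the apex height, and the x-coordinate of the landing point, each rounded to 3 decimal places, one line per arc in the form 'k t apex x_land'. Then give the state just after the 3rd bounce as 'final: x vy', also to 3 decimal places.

Arc 1: start y=4.610, vy=24.780 → t=5.136, apex=35.312, x_land=57.158, impact vy=-26.575
  bounce: vy ← 0.47·26.575 = 12.490
Arc 2: start y=0.000, vy=12.490 → t=2.498, apex=7.801, x_land=84.962, impact vy=-12.490
  bounce: vy ← 0.47·12.490 = 5.870
Arc 3: start y=0.000, vy=5.870 → t=1.174, apex=1.723, x_land=98.030, impact vy=-5.870
  bounce: vy ← 0.47·5.870 = 2.759

1 5.136 35.312 57.158
2 2.498 7.801 84.962
3 1.174 1.723 98.030
final: 98.030 2.759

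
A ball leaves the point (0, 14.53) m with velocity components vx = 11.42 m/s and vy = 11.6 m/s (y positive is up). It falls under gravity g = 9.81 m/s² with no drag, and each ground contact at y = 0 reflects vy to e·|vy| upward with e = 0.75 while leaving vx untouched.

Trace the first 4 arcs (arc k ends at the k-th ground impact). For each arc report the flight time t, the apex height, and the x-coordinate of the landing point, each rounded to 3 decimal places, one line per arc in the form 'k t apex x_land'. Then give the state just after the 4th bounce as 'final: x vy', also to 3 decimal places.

Arc 1: start y=14.530, vy=11.600 → t=3.271, apex=21.388, x_land=37.351, impact vy=-20.485
  bounce: vy ← 0.75·20.485 = 15.364
Arc 2: start y=0.000, vy=15.364 → t=3.132, apex=12.031, x_land=73.121, impact vy=-15.364
  bounce: vy ← 0.75·15.364 = 11.523
Arc 3: start y=0.000, vy=11.523 → t=2.349, apex=6.767, x_land=99.949, impact vy=-11.523
  bounce: vy ← 0.75·11.523 = 8.642
Arc 4: start y=0.000, vy=8.642 → t=1.762, apex=3.807, x_land=120.070, impact vy=-8.642
  bounce: vy ← 0.75·8.642 = 6.482

1 3.271 21.388 37.351
2 3.132 12.031 73.121
3 2.349 6.767 99.949
4 1.762 3.807 120.070
final: 120.070 6.482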